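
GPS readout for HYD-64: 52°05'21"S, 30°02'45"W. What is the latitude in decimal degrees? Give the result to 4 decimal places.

52.0892°S

52° + 5′/60 + 21″/3600 = 52 + 0.08333 + 0.00583 = 52.0892°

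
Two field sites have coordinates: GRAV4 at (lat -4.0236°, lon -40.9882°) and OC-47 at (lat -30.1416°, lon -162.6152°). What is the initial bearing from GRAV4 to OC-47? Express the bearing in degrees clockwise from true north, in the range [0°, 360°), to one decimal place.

234.1°

Δλ = -121.6270°
y = sin Δλ · cos φ₂ = -0.736349
x = cos φ₁ sin φ₂ − sin φ₁ cos φ₂ cos Δλ = -0.532721
θ = atan2(y, x) = -125.8843° → 234.1157° (mod 360°)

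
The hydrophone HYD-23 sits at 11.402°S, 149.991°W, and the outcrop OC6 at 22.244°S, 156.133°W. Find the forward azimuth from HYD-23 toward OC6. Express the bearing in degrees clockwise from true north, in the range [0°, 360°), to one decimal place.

207.6°

Δλ = -6.1420°
y = sin Δλ · cos φ₂ = -0.099031
x = cos φ₁ sin φ₂ − sin φ₁ cos φ₂ cos Δλ = -0.189152
θ = atan2(y, x) = -152.3657° → 207.6343° (mod 360°)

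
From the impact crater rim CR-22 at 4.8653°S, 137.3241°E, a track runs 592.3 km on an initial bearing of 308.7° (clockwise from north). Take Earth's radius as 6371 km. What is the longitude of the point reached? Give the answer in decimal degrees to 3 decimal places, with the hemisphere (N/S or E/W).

133.168°E

δ = d/R = 592.3/6371 = 0.092968 rad
φ₂ = arcsin(sin φ₁ cos δ + cos φ₁ sin δ cos θ)
   = arcsin(-0.08481·0.99568 + 0.99640·0.09283·0.62524) = -1.52496°
λ₂ = λ₁ + atan2(sin θ sin δ cos φ₁, cos δ − sin φ₁ sin φ₂) = 133.16787°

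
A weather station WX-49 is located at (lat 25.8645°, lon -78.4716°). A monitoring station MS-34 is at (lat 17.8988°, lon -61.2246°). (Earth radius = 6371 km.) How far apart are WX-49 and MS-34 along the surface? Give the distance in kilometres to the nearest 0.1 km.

1985.1 km

Δφ = -7.9657°,  Δλ = 17.2470°
a = sin²(Δφ/2) + cos φ₁ cos φ₂ sin²(Δλ/2) = 0.024075
c = 2·arcsin(√a) = 0.311584 rad = 17.8525°
d = R·c = 6371 × 0.311584 = 1985.1 km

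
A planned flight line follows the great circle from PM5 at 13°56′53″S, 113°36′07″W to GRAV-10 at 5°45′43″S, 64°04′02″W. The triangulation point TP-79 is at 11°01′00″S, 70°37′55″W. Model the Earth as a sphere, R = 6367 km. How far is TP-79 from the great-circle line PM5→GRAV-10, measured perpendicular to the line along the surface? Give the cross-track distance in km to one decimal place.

405.2 km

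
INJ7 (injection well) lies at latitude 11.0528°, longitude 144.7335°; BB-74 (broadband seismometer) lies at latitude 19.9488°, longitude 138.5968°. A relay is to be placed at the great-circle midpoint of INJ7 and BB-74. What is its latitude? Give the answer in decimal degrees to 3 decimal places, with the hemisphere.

15.522°N

Bx = cos φ₂ cos Δλ = 0.934611,  By = cos φ₂ sin Δλ = -0.100487
φₘ = atan2(sin φ₁ + sin φ₂, √((cos φ₁ + Bx)² + By²)) = 15.52197°
λₘ = λ₁ + atan2(By, cos φ₁ + Bx) = 141.73141°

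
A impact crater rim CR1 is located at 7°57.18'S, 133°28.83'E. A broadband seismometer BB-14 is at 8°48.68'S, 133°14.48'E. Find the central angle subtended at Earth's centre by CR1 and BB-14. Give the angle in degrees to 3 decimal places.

0.890°

CR1: φ = -7.95300°, λ = +133.48050°
BB-14: φ = -8.81133°, λ = +133.24133°
Δφ = -0.8583°,  Δλ = -0.2392°
a = sin²(Δφ/2) + cos φ₁ cos φ₂ sin²(Δλ/2) = 0.000060
c = 2·arcsin(√a) = 0.015540 rad = 0.8903°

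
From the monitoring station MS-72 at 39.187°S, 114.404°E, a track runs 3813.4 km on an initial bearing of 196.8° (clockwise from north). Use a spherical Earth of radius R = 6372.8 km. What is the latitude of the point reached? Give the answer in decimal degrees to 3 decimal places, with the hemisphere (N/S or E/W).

70.059°S

δ = d/R = 3813.4/6372.8 = 0.598387 rad
φ₂ = arcsin(sin φ₁ cos δ + cos φ₁ sin δ cos θ)
   = arcsin(-0.63185·0.82625 + 0.77509·0.56331·-0.95732) = -70.05930°
λ₂ = λ₁ + atan2(sin θ sin δ cos φ₁, cos δ − sin φ₁ sin φ₂) = 85.88854°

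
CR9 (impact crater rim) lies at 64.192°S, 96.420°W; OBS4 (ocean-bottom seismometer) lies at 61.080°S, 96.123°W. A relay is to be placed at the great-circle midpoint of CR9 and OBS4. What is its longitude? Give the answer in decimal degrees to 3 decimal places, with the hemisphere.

96.264°W

Bx = cos φ₂ cos Δλ = 0.483581,  By = cos φ₂ sin Δλ = 0.002507
φₘ = atan2(sin φ₁ + sin φ₂, √((cos φ₁ + Bx)² + By²)) = -62.63608°
λₘ = λ₁ + atan2(By, cos φ₁ + Bx) = -96.26371°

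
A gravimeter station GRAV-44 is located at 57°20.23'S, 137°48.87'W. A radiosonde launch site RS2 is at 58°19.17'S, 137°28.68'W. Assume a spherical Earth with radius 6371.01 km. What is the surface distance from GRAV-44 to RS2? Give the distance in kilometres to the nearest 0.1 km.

GRAV-44: φ = -57.33717°, λ = -137.81450°
RS2: φ = -58.31950°, λ = -137.47800°
Δφ = -0.9823°,  Δλ = 0.3365°
a = sin²(Δφ/2) + cos φ₁ cos φ₂ sin²(Δλ/2) = 0.000076
c = 2·arcsin(√a) = 0.017428 rad = 0.9985°
d = R·c = 6371.01 × 0.017428 = 111.0 km

111.0 km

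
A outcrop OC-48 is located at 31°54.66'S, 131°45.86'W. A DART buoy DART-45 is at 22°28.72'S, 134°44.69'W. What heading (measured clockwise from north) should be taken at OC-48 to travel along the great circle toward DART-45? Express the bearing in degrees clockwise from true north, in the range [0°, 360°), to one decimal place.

343.6°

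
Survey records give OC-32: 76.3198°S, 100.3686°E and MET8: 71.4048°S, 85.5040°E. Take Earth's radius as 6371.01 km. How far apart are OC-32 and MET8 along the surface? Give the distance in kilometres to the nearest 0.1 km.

709.9 km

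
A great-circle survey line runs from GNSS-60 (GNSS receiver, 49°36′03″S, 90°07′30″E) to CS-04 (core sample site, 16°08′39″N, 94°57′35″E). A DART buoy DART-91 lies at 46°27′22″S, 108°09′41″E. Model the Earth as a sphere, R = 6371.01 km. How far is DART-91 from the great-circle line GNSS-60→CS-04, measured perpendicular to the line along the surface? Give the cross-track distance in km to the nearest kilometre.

1347 km

GNSS-60: φ = -49.60083°, λ = +90.12500°
CS-04: φ = +16.14417°, λ = +94.95972°
DART-91: φ = -46.45611°, λ = +108.16139°
δ₁₃ = central angle GNSS-60→DART-91 = 0.216972 rad  (haversine)
θ₁₃ = bearing GNSS-60→DART-91 = 82.237°,  θ₁₂ = bearing GNSS-60→CS-04 = 5.089°
dₓₜ = R·arcsin(sin δ₁₃ · sin(θ₁₃ − θ₁₂)) = 6371.01·arcsin(0.21527·sin(77.148°)) = 1347.171 km
|dₓₜ| = 1347.171 km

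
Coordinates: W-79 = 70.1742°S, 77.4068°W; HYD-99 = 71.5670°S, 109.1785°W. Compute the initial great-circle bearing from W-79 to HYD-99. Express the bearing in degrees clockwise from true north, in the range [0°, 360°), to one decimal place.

Δλ = -31.7717°
y = sin Δλ · cos φ₂ = -0.166488
x = cos φ₁ sin φ₂ − sin φ₁ cos φ₂ cos Δλ = -0.068879
θ = atan2(y, x) = -112.4758° → 247.5242° (mod 360°)

247.5°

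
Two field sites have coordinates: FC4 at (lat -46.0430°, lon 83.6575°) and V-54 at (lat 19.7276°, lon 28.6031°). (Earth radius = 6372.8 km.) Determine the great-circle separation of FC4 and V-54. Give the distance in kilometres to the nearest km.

Δφ = 65.7706°,  Δλ = -55.0544°
a = sin²(Δφ/2) + cos φ₁ cos φ₂ sin²(Δλ/2) = 0.434367
c = 2·arcsin(√a) = 1.439150 rad = 82.4572°
d = R·c = 6372.8 × 1.439150 = 9171.4 km

9171 km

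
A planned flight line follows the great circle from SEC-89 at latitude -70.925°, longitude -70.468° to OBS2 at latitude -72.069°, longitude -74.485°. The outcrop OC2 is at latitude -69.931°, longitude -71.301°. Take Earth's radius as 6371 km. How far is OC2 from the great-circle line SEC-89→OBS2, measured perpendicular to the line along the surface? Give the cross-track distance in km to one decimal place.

δ₁₃ = central angle SEC-89→OC2 = 0.018019 rad  (haversine)
θ₁₃ = bearing SEC-89→OC2 = 343.926°,  θ₁₂ = bearing SEC-89→OBS2 = 226.203°
dₓₜ = R·arcsin(sin δ₁₃ · sin(θ₁₃ − θ₁₂)) = 6371·arcsin(0.01802·sin(117.723°)) = 101.619 km
|dₓₜ| = 101.619 km

101.6 km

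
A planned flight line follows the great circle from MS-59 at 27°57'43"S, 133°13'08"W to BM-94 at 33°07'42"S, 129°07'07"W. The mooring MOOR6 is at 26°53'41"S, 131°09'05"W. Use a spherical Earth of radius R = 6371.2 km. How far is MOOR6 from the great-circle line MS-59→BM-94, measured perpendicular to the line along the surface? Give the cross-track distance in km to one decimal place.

MS-59: φ = -27.96194°, λ = -133.21889°
BM-94: φ = -33.12833°, λ = -129.11861°
MOOR6: φ = -26.89472°, λ = -131.15139°
δ₁₃ = central angle MS-59→MOOR6 = 0.037050 rad  (haversine)
θ₁₃ = bearing MS-59→MOOR6 = 60.299°,  θ₁₂ = bearing MS-59→BM-94 = 146.670°
dₓₜ = R·arcsin(sin δ₁₃ · sin(θ₁₃ − θ₁₂)) = 6371.2·arcsin(0.03704·sin(-86.371°)) = -235.578 km
|dₓₜ| = 235.578 km

235.6 km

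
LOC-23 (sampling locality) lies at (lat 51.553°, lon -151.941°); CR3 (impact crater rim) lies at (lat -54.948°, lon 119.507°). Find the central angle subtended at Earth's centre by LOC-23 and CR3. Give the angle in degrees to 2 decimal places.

Δφ = -106.5010°,  Δλ = -88.5520°
a = sin²(Δφ/2) + cos φ₁ cos φ₂ sin²(Δλ/2) = 0.816057
c = 2·arcsin(√a) = 2.255075 rad = 129.2063°

129.21°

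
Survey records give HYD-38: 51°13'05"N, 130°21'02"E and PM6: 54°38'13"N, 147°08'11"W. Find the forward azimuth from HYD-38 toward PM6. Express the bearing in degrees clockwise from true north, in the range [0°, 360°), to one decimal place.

HYD-38: φ = +51.21806°, λ = +130.35056°
PM6: φ = +54.63694°, λ = -147.13639°
Δλ = 82.5131°
y = sin Δλ · cos φ₂ = 0.573821
x = cos φ₁ sin φ₂ − sin φ₁ cos φ₂ cos Δλ = 0.452010
θ = atan2(y, x) = 51.7719° → 51.7719° (mod 360°)

51.8°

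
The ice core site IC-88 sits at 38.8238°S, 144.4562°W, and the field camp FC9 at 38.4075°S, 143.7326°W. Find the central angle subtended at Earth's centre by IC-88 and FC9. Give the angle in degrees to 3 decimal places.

0.702°

Δφ = 0.4163°,  Δλ = 0.7236°
a = sin²(Δφ/2) + cos φ₁ cos φ₂ sin²(Δλ/2) = 0.000038
c = 2·arcsin(√a) = 0.012254 rad = 0.7021°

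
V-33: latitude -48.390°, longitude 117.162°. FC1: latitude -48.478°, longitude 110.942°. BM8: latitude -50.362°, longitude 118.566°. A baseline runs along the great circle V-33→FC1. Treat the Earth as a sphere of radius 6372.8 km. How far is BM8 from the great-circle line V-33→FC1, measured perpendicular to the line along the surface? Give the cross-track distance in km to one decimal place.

226.0 km

δ₁₃ = central angle V-33→BM8 = 0.037934 rad  (haversine)
θ₁₃ = bearing V-33→BM8 = 155.660°,  θ₁₂ = bearing V-33→FC1 = 266.452°
dₓₜ = R·arcsin(sin δ₁₃ · sin(θ₁₃ − θ₁₂)) = 6372.8·arcsin(0.03793·sin(-110.791°)) = -225.998 km
|dₓₜ| = 225.998 km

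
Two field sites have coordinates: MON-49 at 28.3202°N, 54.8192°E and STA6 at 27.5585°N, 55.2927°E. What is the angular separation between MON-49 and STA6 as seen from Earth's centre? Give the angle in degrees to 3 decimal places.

0.869°

Δφ = -0.7617°,  Δλ = 0.4735°
a = sin²(Δφ/2) + cos φ₁ cos φ₂ sin²(Δλ/2) = 0.000058
c = 2·arcsin(√a) = 0.015167 rad = 0.8690°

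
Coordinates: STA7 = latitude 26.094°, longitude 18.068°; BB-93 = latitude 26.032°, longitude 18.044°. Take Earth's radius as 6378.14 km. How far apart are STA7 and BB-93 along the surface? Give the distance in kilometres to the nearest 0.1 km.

Δφ = -0.0620°,  Δλ = -0.0240°
a = sin²(Δφ/2) + cos φ₁ cos φ₂ sin²(Δλ/2) = 0.000000
c = 2·arcsin(√a) = 0.001146 rad = 0.0656°
d = R·c = 6378.14 × 0.001146 = 7.3 km

7.3 km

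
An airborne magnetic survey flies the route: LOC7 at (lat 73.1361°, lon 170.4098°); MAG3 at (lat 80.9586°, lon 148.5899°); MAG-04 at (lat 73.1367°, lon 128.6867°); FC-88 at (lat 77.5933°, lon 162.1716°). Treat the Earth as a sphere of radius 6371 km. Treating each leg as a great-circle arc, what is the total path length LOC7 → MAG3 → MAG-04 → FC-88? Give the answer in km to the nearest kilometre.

3043 km

LOC7→MAG3: c = 0.158733 rad, d = 1011.29 km
MAG3→MAG-04: c = 0.155250 rad, d = 989.10 km
MAG-04→FC-88: c = 0.163692 rad, d = 1042.88 km
Total = 1011.29 + 989.10 + 1042.88 = 3043.26 km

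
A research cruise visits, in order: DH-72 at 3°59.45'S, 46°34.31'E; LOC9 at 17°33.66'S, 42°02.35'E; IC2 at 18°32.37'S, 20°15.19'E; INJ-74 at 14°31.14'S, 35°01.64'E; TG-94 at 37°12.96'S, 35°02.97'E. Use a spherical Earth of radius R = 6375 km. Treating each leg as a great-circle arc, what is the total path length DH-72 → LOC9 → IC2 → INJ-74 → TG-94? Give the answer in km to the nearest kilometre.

8057 km

DH-72: φ = -3.99083°, λ = +46.57183°
LOC9: φ = -17.56100°, λ = +42.03917°
IC2: φ = -18.53950°, λ = +20.25317°
INJ-74: φ = -14.51900°, λ = +35.02733°
TG-94: φ = -37.21600°, λ = +35.04950°
DH-72→LOC9: c = 0.249205 rad, d = 1588.68 km
LOC9→IC2: c = 0.361710 rad, d = 2305.90 km
IC2→INJ-74: c = 0.256853 rad, d = 1637.44 km
INJ-74→TG-94: c = 0.396138 rad, d = 2525.38 km
Total = 1588.68 + 2305.90 + 1637.44 + 2525.38 = 8057.40 km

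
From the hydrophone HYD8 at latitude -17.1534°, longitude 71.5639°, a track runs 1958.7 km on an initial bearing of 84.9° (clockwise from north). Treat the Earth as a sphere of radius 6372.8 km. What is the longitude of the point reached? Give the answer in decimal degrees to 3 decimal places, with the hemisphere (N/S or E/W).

δ = d/R = 1958.7/6372.8 = 0.307353 rad
φ₂ = arcsin(sin φ₁ cos δ + cos φ₁ sin δ cos θ)
   = arcsin(-0.29493·0.95314 + 0.95552·0.30254·0.08889) = -14.79802°
λ₂ = λ₁ + atan2(sin θ sin δ cos φ₁, cos δ − sin φ₁ sin φ₂) = 89.72421°

89.724°E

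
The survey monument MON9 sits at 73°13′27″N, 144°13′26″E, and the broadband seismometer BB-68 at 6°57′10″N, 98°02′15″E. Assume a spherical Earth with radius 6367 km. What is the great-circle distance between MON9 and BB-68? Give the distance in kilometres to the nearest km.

7966 km

MON9: φ = +73.22417°, λ = +144.22389°
BB-68: φ = +6.95278°, λ = +98.03750°
Δφ = -66.2714°,  Δλ = -46.1864°
a = sin²(Δφ/2) + cos φ₁ cos φ₂ sin²(Δλ/2) = 0.342874
c = 2·arcsin(√a) = 1.251128 rad = 71.6844°
d = R·c = 6367 × 1.251128 = 7965.9 km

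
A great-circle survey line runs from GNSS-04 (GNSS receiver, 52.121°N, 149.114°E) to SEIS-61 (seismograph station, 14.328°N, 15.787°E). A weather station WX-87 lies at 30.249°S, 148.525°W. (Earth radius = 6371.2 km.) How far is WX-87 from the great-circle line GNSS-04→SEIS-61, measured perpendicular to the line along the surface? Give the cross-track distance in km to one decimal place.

δ₁₃ = central angle GNSS-04→WX-87 = 1.722954 rad  (haversine)
θ₁₃ = bearing GNSS-04→WX-87 = 129.266°,  θ₁₂ = bearing GNSS-04→SEIS-61 = 313.834°
dₓₜ = R·arcsin(sin δ₁₃ · sin(θ₁₃ − θ₁₂)) = 6371.2·arcsin(0.98845·sin(-184.567°)) = 502.014 km
|dₓₜ| = 502.014 km

502.0 km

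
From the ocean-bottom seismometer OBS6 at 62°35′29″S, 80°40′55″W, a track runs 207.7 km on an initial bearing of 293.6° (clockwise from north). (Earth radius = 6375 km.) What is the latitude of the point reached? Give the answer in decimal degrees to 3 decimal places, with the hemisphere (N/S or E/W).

OBS6: φ = -62.59139°, λ = -80.68194°
δ = d/R = 207.7/6375 = 0.032580 rad
φ₂ = arcsin(sin φ₁ cos δ + cos φ₁ sin δ cos θ)
   = arcsin(-0.88775·0.99947 + 0.46033·0.03257·0.40035) = -61.79616°
λ₂ = λ₁ + atan2(sin θ sin δ cos φ₁, cos δ − sin φ₁ sin φ₂) = -84.30317°

61.796°S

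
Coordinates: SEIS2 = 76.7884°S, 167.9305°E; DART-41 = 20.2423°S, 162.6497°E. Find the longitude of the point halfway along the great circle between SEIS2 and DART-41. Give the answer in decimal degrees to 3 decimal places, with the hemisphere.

Bx = cos φ₂ cos Δλ = 0.934256,  By = cos φ₂ sin Δλ = -0.086353
φₘ = atan2(sin φ₁ + sin φ₂, √((cos φ₁ + Bx)² + By²)) = -48.53437°
λₘ = λ₁ + atan2(By, cos φ₁ + Bx) = 163.68338°

163.683°E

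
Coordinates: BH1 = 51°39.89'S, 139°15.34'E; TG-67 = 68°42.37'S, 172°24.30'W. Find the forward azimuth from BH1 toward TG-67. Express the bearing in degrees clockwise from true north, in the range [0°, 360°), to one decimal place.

145.1°

BH1: φ = -51.66483°, λ = +139.25567°
TG-67: φ = -68.70617°, λ = -172.40500°
Δλ = 48.3393°
y = sin Δλ · cos φ₂ = 0.271308
x = cos φ₁ sin φ₂ − sin φ₁ cos φ₂ cos Δλ = -0.388568
θ = atan2(y, x) = 145.0763° → 145.0763° (mod 360°)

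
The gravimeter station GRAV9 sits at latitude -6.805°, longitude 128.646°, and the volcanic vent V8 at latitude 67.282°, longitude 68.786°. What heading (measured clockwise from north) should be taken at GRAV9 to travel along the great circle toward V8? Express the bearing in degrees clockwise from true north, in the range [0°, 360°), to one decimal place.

Δλ = -59.8600°
y = sin Δλ · cos φ₂ = -0.333983
x = cos φ₁ sin φ₂ − sin φ₁ cos φ₂ cos Δλ = 0.938896
θ = atan2(y, x) = -19.5814° → 340.4186° (mod 360°)

340.4°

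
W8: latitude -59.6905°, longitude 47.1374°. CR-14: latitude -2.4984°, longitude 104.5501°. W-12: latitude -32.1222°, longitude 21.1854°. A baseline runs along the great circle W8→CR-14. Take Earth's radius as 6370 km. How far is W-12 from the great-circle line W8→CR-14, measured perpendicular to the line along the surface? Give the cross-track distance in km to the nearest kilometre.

δ₁₃ = central angle W8→W-12 = 0.567291 rad  (haversine)
θ₁₃ = bearing W8→W-12 = 316.391°,  θ₁₂ = bearing W8→CR-14 = 62.269°
dₓₜ = R·arcsin(sin δ₁₃ · sin(θ₁₃ − θ₁₂)) = 6370·arcsin(0.53735·sin(254.123°)) = -3459.967 km
|dₓₜ| = 3459.967 km

3460 km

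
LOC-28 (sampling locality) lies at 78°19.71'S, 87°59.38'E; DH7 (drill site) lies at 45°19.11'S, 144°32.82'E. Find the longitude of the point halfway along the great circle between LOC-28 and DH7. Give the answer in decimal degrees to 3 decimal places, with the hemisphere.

132.840°E

LOC-28: φ = -78.32850°, λ = +87.98967°
DH7: φ = -45.31850°, λ = +144.54700°
Bx = cos φ₂ cos Δλ = 0.387516,  By = cos φ₂ sin Δλ = 0.586748
φₘ = atan2(sin φ₁ + sin φ₂, √((cos φ₁ + Bx)² + By²)) = -63.79444°
λₘ = λ₁ + atan2(By, cos φ₁ + Bx) = 132.84023°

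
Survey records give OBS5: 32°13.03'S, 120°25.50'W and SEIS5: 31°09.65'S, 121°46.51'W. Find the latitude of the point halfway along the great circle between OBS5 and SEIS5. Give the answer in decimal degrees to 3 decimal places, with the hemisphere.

31.691°S

OBS5: φ = -32.21717°, λ = -120.42500°
SEIS5: φ = -31.16083°, λ = -121.77517°
Bx = cos φ₂ cos Δλ = 0.855481,  By = cos φ₂ sin Δλ = -0.020163
φₘ = atan2(sin φ₁ + sin φ₂, √((cos φ₁ + Bx)² + By²)) = -31.69078°
λₘ = λ₁ + atan2(By, cos φ₁ + Bx) = -121.10393°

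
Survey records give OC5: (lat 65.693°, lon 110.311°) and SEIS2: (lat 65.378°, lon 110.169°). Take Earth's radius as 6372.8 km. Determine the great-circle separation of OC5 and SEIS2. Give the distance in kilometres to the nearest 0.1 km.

Δφ = -0.3150°,  Δλ = -0.1420°
a = sin²(Δφ/2) + cos φ₁ cos φ₂ sin²(Δλ/2) = 0.000008
c = 2·arcsin(√a) = 0.005593 rad = 0.3204°
d = R·c = 6372.8 × 0.005593 = 35.6 km

35.6 km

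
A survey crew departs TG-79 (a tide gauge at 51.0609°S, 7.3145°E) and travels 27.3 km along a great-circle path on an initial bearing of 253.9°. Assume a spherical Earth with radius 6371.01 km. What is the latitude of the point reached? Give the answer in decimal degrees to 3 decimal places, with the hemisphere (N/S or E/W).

51.128°S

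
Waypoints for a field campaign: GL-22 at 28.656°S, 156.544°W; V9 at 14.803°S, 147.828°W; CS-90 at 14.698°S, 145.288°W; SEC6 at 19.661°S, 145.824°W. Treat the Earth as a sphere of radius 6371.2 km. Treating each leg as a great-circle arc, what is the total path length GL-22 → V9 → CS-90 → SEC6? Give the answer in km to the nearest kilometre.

GL-22→V9: c = 0.279782 rad, d = 1782.55 km
V9→CS-90: c = 0.042909 rad, d = 273.38 km
CS-90→SEC6: c = 0.087080 rad, d = 554.81 km
Total = 1782.55 + 273.38 + 554.81 = 2610.74 km

2611 km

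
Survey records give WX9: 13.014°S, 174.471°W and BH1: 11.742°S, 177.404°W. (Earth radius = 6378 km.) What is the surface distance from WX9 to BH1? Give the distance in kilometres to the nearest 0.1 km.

348.9 km

Δφ = 1.2720°,  Δλ = -2.9330°
a = sin²(Δφ/2) + cos φ₁ cos φ₂ sin²(Δλ/2) = 0.000748
c = 2·arcsin(√a) = 0.054706 rad = 3.1344°
d = R·c = 6378 × 0.054706 = 348.9 km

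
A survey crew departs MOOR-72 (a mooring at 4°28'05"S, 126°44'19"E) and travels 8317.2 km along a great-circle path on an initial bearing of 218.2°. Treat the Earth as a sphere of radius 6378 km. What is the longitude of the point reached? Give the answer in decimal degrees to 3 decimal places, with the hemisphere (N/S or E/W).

55.596°E

MOOR-72: φ = -4.46806°, λ = +126.73861°
δ = d/R = 8317.2/6378 = 1.304045 rad
φ₂ = arcsin(sin φ₁ cos δ + cos φ₁ sin δ cos θ)
   = arcsin(-0.07790·0.26360 + 0.99696·0.96463·-0.78586) = -50.92254°
λ₂ = λ₁ + atan2(sin θ sin δ cos φ₁, cos δ − sin φ₁ sin φ₂) = 55.59579°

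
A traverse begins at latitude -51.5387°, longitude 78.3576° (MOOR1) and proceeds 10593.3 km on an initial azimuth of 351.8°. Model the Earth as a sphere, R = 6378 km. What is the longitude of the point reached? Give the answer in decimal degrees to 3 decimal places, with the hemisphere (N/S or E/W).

δ = d/R = 10593.3/6378 = 1.660913 rad
φ₂ = arcsin(sin φ₁ cos δ + cos φ₁ sin δ cos θ)
   = arcsin(-0.78303·-0.08999 + 0.62199·0.99594·0.98978) = 43.12536°
λ₂ = λ₁ + atan2(sin θ sin δ cos φ₁, cos δ − sin φ₁ sin φ₂) = 67.13468°

67.135°E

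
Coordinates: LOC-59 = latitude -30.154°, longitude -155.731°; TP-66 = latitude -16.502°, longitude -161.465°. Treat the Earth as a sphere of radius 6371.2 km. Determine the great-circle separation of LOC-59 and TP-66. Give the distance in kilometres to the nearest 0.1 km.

Δφ = 13.6520°,  Δλ = -5.7340°
a = sin²(Δφ/2) + cos φ₁ cos φ₂ sin²(Δλ/2) = 0.016201
c = 2·arcsin(√a) = 0.255255 rad = 14.6250°
d = R·c = 6371.2 × 0.255255 = 1626.3 km

1626.3 km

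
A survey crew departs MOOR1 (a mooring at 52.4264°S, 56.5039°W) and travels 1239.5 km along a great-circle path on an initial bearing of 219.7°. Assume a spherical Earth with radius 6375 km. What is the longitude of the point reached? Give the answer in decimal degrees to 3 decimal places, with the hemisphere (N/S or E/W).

70.910°W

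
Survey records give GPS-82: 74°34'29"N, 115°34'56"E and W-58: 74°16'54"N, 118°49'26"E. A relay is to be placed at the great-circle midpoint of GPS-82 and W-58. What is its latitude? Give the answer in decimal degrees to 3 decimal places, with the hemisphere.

GPS-82: φ = +74.57472°, λ = +115.58222°
W-58: φ = +74.28167°, λ = +118.82389°
Bx = cos φ₂ cos Δλ = 0.270475,  By = cos φ₂ sin Δλ = 0.015319
φₘ = atan2(sin φ₁ + sin φ₂, √((cos φ₁ + Bx)² + By²)) = 74.43412°
λₘ = λ₁ + atan2(By, cos φ₁ + Bx) = 117.21793°

74.434°N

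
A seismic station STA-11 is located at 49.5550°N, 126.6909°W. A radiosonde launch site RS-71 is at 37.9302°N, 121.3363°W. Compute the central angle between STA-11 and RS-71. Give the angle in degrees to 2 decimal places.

Δφ = -11.6248°,  Δλ = 5.3546°
a = sin²(Δφ/2) + cos φ₁ cos φ₂ sin²(Δλ/2) = 0.011372
c = 2·arcsin(√a) = 0.213689 rad = 12.2435°

12.24°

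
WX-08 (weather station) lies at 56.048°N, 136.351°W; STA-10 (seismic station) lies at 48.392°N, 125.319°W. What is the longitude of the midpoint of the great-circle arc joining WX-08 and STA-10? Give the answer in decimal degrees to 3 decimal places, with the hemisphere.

130.357°W

Bx = cos φ₂ cos Δλ = 0.651760,  By = cos φ₂ sin Δλ = 0.127067
φₘ = atan2(sin φ₁ + sin φ₂, √((cos φ₁ + Bx)² + By²)) = 52.34773°
λₘ = λ₁ + atan2(By, cos φ₁ + Bx) = -130.35738°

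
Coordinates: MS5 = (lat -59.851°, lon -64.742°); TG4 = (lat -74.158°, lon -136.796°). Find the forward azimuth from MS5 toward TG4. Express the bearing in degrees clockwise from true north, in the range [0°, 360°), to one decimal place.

212.3°

Δλ = -72.0540°
y = sin Δλ · cos φ₂ = -0.259704
x = cos φ₁ sin φ₂ − sin φ₁ cos φ₂ cos Δλ = -0.410440
θ = atan2(y, x) = -147.6766° → 212.3234° (mod 360°)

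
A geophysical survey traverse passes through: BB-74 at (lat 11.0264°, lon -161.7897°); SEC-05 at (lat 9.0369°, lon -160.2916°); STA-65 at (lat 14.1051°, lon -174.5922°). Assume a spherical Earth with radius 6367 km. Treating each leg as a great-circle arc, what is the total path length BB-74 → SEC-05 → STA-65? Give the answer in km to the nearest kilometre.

BB-74→SEC-05: c = 0.043227 rad, d = 275.22 km
SEC-05→STA-65: c = 0.259920 rad, d = 1654.91 km
Total = 275.22 + 1654.91 = 1930.13 km

1930 km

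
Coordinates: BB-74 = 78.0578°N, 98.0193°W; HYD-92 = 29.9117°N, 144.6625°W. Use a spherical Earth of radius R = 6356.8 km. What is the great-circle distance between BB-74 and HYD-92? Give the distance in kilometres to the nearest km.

5807 km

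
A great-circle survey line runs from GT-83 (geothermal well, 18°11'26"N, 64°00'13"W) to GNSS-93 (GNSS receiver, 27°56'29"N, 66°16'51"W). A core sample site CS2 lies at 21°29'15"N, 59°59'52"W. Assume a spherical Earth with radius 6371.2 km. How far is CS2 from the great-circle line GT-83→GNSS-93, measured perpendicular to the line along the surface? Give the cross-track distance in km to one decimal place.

481.2 km

GT-83: φ = +18.19056°, λ = -64.00361°
GNSS-93: φ = +27.94139°, λ = -66.28083°
CS2: φ = +21.48750°, λ = -59.99778°
δ₁₃ = central angle GT-83→CS2 = 0.087375 rad  (haversine)
θ₁₃ = bearing GT-83→CS2 = 48.150°,  θ₁₂ = bearing GT-83→GNSS-93 = 348.305°
dₓₜ = R·arcsin(sin δ₁₃ · sin(θ₁₃ − θ₁₂)) = 6371.2·arcsin(0.08726·sin(-300.155°)) = 481.193 km
|dₓₜ| = 481.193 km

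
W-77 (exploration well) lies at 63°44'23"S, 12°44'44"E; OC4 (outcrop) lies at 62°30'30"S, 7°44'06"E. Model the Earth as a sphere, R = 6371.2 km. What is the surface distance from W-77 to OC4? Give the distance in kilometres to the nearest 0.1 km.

W-77: φ = -63.73972°, λ = +12.74556°
OC4: φ = -62.50833°, λ = +7.73500°
Δφ = 1.2314°,  Δλ = -5.0106°
a = sin²(Δφ/2) + cos φ₁ cos φ₂ sin²(Δλ/2) = 0.000506
c = 2·arcsin(√a) = 0.044980 rad = 2.5772°
d = R·c = 6371.2 × 0.044980 = 286.6 km

286.6 km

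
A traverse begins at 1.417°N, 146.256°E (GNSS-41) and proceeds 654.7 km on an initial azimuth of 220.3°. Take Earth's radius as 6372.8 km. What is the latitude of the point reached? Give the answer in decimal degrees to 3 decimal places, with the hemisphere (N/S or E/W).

δ = d/R = 654.7/6372.8 = 0.102733 rad
φ₂ = arcsin(sin φ₁ cos δ + cos φ₁ sin δ cos θ)
   = arcsin(0.02473·0.99473 + 0.99969·0.10255·-0.76267) = -3.07204°
λ₂ = λ₁ + atan2(sin θ sin δ cos φ₁, cos δ − sin φ₁ sin φ₂) = 142.44729°

3.072°S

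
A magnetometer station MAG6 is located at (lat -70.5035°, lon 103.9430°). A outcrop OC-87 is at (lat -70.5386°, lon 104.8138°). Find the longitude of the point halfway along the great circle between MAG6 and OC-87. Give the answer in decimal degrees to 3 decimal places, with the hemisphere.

104.378°E

Bx = cos φ₂ cos Δλ = 0.333133,  By = cos φ₂ sin Δλ = 0.005063
φₘ = atan2(sin φ₁ + sin φ₂, √((cos φ₁ + Bx)² + By²)) = -70.52157°
λₘ = λ₁ + atan2(By, cos φ₁ + Bx) = 104.37802°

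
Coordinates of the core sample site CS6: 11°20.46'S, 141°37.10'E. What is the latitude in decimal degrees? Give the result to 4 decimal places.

11° + 20.46′/60 = 11 + 0.34100 = 11.3410°

11.3410°S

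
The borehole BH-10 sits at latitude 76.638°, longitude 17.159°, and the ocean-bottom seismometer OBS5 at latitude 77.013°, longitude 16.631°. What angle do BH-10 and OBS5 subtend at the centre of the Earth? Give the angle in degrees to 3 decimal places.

Δφ = 0.3750°,  Δλ = -0.5280°
a = sin²(Δφ/2) + cos φ₁ cos φ₂ sin²(Δλ/2) = 0.000012
c = 2·arcsin(√a) = 0.006874 rad = 0.3938°

0.394°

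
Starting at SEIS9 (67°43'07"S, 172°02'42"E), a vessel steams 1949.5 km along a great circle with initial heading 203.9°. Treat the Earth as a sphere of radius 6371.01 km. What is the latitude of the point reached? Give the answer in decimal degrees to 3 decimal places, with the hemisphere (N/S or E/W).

SEIS9: φ = -67.71861°, λ = +172.04500°
δ = d/R = 1949.5/6371.01 = 0.305995 rad
φ₂ = arcsin(sin φ₁ cos δ + cos φ₁ sin δ cos θ)
   = arcsin(-0.92533·0.95355 + 0.37916·0.30124·-0.91425) = -80.67073°
λ₂ = λ₁ + atan2(sin θ sin δ cos φ₁, cos δ − sin φ₁ sin φ₂) = 123.20561°

80.671°S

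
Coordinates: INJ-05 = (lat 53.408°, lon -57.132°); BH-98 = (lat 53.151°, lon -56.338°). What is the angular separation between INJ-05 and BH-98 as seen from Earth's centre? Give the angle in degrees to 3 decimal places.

0.540°

Δφ = -0.2570°,  Δλ = 0.7940°
a = sin²(Δφ/2) + cos φ₁ cos φ₂ sin²(Δλ/2) = 0.000022
c = 2·arcsin(√a) = 0.009422 rad = 0.5398°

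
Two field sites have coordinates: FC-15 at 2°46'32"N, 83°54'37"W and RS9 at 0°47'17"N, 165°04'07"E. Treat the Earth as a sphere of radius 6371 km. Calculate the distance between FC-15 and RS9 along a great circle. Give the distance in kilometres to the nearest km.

FC-15: φ = +2.77556°, λ = -83.91028°
RS9: φ = +0.78806°, λ = +165.06861°
Δφ = -1.9875°,  Δλ = -111.0211°
a = sin²(Δφ/2) + cos φ₁ cos φ₂ sin²(Δλ/2) = 0.678796
c = 2·arcsin(√a) = 1.936484 rad = 110.9523°
d = R·c = 6371 × 1.936484 = 12337.3 km

12337 km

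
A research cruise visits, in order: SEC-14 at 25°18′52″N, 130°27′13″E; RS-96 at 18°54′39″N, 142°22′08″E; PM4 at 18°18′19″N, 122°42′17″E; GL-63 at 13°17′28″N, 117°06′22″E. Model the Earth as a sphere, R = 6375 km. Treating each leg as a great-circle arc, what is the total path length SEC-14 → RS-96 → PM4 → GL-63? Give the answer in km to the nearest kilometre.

SEC-14: φ = +25.31444°, λ = +130.45361°
RS-96: φ = +18.91083°, λ = +142.36889°
PM4: φ = +18.30528°, λ = +122.70472°
GL-63: φ = +13.29111°, λ = +117.10611°
SEC-14→RS-96: c = 0.222562 rad, d = 1418.83 km
RS-96→PM4: c = 0.325268 rad, d = 2073.59 km
PM4→GL-63: c = 0.128419 rad, d = 818.67 km
Total = 1418.83 + 2073.59 + 818.67 = 4311.09 km

4311 km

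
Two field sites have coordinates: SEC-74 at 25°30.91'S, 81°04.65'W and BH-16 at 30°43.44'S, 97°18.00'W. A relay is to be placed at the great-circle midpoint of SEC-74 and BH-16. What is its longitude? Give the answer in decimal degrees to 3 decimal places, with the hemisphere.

88.990°W

SEC-74: φ = -25.51517°, λ = -81.07750°
BH-16: φ = -30.72400°, λ = -97.30000°
Bx = cos φ₂ cos Δλ = 0.825411,  By = cos φ₂ sin Δλ = -0.240156
φₘ = atan2(sin φ₁ + sin φ₂, √((cos φ₁ + Bx)² + By²)) = -28.35957°
λₘ = λ₁ + atan2(By, cos φ₁ + Bx) = -88.99026°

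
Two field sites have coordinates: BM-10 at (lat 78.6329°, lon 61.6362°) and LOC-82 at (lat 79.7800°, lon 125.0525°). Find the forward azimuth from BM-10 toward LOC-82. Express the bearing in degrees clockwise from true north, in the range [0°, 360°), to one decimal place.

53.8°

Δλ = 63.4163°
y = sin Δλ · cos φ₂ = 0.158671
x = cos φ₁ sin φ₂ − sin φ₁ cos φ₂ cos Δλ = 0.116125
θ = atan2(y, x) = 53.8011° → 53.8011° (mod 360°)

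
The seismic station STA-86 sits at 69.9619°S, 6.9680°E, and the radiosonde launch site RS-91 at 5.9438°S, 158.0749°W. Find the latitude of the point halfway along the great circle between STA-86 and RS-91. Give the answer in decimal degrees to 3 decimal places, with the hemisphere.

Bx = cos φ₂ cos Δλ = -0.960925,  By = cos φ₂ sin Δλ = -0.256708
φₘ = atan2(sin φ₁ + sin φ₂, √((cos φ₁ + Bx)² + By²)) = -57.30586°
λₘ = λ₁ + atan2(By, cos φ₁ + Bx) = -150.48392°

57.306°S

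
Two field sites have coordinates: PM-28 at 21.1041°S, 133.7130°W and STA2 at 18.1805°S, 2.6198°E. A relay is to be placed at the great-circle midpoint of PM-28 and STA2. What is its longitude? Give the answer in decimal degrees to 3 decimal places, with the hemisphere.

Bx = cos φ₂ cos Δλ = -0.687251,  By = cos φ₂ sin Δλ = 0.655999
φₘ = atan2(sin φ₁ + sin φ₂, √((cos φ₁ + Bx)² + By²)) = -43.81387°
λₘ = λ₁ + atan2(By, cos φ₁ + Bx) = -64.24431°

64.244°W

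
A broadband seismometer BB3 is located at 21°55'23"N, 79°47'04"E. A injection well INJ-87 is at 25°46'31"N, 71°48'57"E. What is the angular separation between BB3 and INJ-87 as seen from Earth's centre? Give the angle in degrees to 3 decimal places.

BB3: φ = +21.92306°, λ = +79.78444°
INJ-87: φ = +25.77528°, λ = +71.81583°
Δφ = 3.8522°,  Δλ = -7.9686°
a = sin²(Δφ/2) + cos φ₁ cos φ₂ sin²(Δλ/2) = 0.005163
c = 2·arcsin(√a) = 0.143830 rad = 8.2409°

8.241°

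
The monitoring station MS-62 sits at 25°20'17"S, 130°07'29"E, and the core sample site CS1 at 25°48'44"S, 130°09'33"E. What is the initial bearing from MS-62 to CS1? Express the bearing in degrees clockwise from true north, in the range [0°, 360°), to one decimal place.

176.3°

MS-62: φ = -25.33806°, λ = +130.12472°
CS1: φ = -25.81222°, λ = +130.15917°
Δλ = 0.0344°
y = sin Δλ · cos φ₂ = 0.000541
x = cos φ₁ sin φ₂ − sin φ₁ cos φ₂ cos Δλ = -0.008276
θ = atan2(y, x) = 176.2585° → 176.2585° (mod 360°)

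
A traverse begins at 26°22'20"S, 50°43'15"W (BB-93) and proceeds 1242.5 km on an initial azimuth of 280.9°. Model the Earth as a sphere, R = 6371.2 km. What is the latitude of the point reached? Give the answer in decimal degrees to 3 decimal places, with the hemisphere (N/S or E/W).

BB-93: φ = -26.37222°, λ = -50.72083°
δ = d/R = 1242.5/6371.2 = 0.195018 rad
φ₂ = arcsin(sin φ₁ cos δ + cos φ₁ sin δ cos θ)
   = arcsin(-0.44420·0.98104 + 0.89593·0.19378·0.18910) = -23.76276°
λ₂ = λ₁ + atan2(sin θ sin δ cos φ₁, cos δ − sin φ₁ sin φ₂) = -62.72102°

23.763°S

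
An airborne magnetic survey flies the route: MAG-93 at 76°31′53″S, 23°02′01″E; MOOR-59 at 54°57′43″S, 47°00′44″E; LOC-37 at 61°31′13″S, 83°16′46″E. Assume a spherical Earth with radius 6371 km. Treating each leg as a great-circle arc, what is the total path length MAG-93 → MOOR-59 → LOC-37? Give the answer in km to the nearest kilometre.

4801 km

MAG-93: φ = -76.53139°, λ = +23.03361°
MOOR-59: φ = -54.96194°, λ = +47.01222°
LOC-37: φ = -61.52028°, λ = +83.27944°
MAG-93→MOOR-59: c = 0.406697 rad, d = 2591.07 km
MOOR-59→LOC-37: c = 0.346938 rad, d = 2210.34 km
Total = 2591.07 + 2210.34 = 4801.41 km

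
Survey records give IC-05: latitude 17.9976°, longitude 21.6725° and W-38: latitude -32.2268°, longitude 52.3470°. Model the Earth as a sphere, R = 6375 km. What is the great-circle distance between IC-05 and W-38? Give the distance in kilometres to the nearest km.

Δφ = -50.2244°,  Δλ = 30.6745°
a = sin²(Δφ/2) + cos φ₁ cos φ₂ sin²(Δλ/2) = 0.236395
c = 2·arcsin(√a) = 1.015483 rad = 58.1829°
d = R·c = 6375 × 1.015483 = 6473.7 km

6474 km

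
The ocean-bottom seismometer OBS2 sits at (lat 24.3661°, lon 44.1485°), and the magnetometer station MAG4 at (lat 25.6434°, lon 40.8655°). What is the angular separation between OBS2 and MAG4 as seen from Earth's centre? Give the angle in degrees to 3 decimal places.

Δφ = 1.2773°,  Δλ = -3.2830°
a = sin²(Δφ/2) + cos φ₁ cos φ₂ sin²(Δλ/2) = 0.000798
c = 2·arcsin(√a) = 0.056509 rad = 3.2377°

3.238°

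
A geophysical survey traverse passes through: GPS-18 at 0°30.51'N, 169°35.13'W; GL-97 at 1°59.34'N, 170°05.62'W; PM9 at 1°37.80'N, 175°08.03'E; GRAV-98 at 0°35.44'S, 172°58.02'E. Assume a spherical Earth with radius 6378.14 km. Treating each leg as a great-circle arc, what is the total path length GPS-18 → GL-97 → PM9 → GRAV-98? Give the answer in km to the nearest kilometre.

GPS-18: φ = +0.50850°, λ = -169.58550°
GL-97: φ = +1.98900°, λ = -170.09367°
PM9: φ = +1.63000°, λ = +175.13383°
GRAV-98: φ = -0.59067°, λ = +172.96700°
GPS-18→GL-97: c = 0.027319 rad, d = 174.24 km
GL-97→PM9: c = 0.257775 rad, d = 1644.13 km
PM9→GRAV-98: c = 0.054149 rad, d = 345.37 km
Total = 174.24 + 1644.13 + 345.37 = 2163.74 km

2164 km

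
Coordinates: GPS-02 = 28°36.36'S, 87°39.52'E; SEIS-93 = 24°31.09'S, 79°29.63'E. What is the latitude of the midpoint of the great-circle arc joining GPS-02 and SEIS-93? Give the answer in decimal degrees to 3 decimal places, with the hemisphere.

26.620°S

GPS-02: φ = -28.60600°, λ = +87.65867°
SEIS-93: φ = -24.51817°, λ = +79.49383°
Bx = cos φ₂ cos Δλ = 0.900607,  By = cos φ₂ sin Δλ = -0.129215
φₘ = atan2(sin φ₁ + sin φ₂, √((cos φ₁ + Bx)² + By²)) = -26.62033°
λₘ = λ₁ + atan2(By, cos φ₁ + Bx) = 83.50329°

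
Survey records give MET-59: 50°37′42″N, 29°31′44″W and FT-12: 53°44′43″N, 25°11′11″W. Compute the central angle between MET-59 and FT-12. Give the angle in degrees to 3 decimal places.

4.098°

MET-59: φ = +50.62833°, λ = -29.52889°
FT-12: φ = +53.74528°, λ = -25.18639°
Δφ = 3.1169°,  Δλ = 4.3425°
a = sin²(Δφ/2) + cos φ₁ cos φ₂ sin²(Δλ/2) = 0.001278
c = 2·arcsin(√a) = 0.071518 rad = 4.0977°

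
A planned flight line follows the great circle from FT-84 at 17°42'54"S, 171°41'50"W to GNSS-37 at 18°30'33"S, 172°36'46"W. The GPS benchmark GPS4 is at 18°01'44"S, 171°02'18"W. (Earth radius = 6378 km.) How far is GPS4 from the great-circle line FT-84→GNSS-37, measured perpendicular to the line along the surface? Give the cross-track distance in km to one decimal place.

73.0 km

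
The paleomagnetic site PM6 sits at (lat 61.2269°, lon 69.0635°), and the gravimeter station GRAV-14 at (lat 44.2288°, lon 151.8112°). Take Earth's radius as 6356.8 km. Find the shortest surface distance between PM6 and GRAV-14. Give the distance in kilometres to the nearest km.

Δφ = -16.9981°,  Δλ = 82.7477°
a = sin²(Δφ/2) + cos φ₁ cos φ₂ sin²(Δλ/2) = 0.172528
c = 2·arcsin(√a) = 0.856687 rad = 49.0845°
d = R·c = 6356.8 × 0.856687 = 5445.8 km

5446 km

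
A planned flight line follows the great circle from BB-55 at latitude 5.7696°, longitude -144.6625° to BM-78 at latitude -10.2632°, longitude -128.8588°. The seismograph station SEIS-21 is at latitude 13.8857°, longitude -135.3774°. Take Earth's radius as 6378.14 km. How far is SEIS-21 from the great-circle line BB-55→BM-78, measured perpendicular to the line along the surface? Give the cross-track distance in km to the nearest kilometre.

1360 km

δ₁₃ = central angle BB-55→SEIS-21 = 0.213341 rad  (haversine)
θ₁₃ = bearing BB-55→SEIS-21 = 47.713°,  θ₁₂ = bearing BB-55→BM-78 = 135.473°
dₓₜ = R·arcsin(sin δ₁₃ · sin(θ₁₃ − θ₁₂)) = 6378.14·arcsin(0.21173·sin(-87.760°)) = -1359.661 km
|dₓₜ| = 1359.661 km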